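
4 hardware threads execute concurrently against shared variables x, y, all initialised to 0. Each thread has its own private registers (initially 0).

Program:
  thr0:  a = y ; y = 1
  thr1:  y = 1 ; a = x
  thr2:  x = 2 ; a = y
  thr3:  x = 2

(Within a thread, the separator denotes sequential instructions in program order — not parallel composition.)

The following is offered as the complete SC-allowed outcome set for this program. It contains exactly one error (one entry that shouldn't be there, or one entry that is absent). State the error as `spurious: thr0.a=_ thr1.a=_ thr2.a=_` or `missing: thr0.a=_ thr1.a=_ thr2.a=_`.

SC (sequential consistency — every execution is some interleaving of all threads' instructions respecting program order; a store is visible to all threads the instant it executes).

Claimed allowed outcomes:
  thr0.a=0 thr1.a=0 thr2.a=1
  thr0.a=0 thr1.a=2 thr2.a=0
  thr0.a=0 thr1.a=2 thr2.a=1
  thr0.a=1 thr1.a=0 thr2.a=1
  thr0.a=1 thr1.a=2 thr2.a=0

outcome vector order: (thr0.a,thr1.a,thr2.a)
SC (6): (0,0,1) (0,2,0) (0,2,1) (1,0,1) (1,2,0) (1,2,1)
SC∖claimed = {(1,2,1)}

missing: thr0.a=1 thr1.a=2 thr2.a=1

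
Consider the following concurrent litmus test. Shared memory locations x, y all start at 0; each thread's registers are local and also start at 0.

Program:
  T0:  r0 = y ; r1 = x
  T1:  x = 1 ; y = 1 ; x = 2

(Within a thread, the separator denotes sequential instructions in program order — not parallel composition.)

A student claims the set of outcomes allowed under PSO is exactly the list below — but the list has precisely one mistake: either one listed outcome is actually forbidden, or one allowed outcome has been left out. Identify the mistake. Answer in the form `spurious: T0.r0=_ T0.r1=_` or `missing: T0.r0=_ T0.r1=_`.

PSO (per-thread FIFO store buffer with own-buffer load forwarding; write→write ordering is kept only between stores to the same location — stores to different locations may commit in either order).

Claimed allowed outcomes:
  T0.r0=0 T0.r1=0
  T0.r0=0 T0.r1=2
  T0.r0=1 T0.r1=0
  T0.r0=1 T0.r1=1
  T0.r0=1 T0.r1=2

missing: T0.r0=0 T0.r1=1

outcome vector order: (T0.r0,T0.r1)
[PSO] allowed = {00 01 02 10 11 12}
PSO∖claimed = {01}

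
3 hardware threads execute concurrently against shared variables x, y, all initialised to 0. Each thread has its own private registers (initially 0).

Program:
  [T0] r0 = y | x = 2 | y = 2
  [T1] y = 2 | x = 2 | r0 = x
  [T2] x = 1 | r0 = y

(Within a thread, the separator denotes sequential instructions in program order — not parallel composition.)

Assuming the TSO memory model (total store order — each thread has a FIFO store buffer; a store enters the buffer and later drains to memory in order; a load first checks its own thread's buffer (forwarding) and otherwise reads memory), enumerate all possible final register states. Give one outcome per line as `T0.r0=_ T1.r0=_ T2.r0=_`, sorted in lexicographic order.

T0.r0=0 T1.r0=1 T2.r0=0
T0.r0=0 T1.r0=1 T2.r0=2
T0.r0=0 T1.r0=2 T2.r0=0
T0.r0=0 T1.r0=2 T2.r0=2
T0.r0=2 T1.r0=1 T2.r0=0
T0.r0=2 T1.r0=1 T2.r0=2
T0.r0=2 T1.r0=2 T2.r0=0
T0.r0=2 T1.r0=2 T2.r0=2

outcome vector order: (T0.r0,T1.r0,T2.r0)
|TSO outcomes| = 8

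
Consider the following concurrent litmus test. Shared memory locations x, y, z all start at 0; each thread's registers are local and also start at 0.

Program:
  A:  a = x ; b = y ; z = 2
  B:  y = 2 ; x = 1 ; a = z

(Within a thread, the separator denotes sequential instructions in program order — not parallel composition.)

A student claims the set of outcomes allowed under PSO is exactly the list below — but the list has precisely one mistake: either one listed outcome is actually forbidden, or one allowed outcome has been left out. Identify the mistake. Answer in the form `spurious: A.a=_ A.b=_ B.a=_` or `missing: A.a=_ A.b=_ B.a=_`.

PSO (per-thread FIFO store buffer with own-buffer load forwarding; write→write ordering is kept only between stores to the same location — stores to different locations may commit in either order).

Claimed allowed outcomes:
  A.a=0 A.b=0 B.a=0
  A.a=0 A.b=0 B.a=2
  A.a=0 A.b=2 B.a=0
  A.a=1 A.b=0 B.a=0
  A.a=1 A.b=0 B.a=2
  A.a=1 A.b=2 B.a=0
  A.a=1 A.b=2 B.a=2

outcome vector order: (A.a,A.b,B.a)
[PSO] allowed = {0/0/0, 0/0/2, 0/2/0, 0/2/2, 1/0/0, 1/0/2, 1/2/0, 1/2/2}
PSO∖claimed = {0/2/2}

missing: A.a=0 A.b=2 B.a=2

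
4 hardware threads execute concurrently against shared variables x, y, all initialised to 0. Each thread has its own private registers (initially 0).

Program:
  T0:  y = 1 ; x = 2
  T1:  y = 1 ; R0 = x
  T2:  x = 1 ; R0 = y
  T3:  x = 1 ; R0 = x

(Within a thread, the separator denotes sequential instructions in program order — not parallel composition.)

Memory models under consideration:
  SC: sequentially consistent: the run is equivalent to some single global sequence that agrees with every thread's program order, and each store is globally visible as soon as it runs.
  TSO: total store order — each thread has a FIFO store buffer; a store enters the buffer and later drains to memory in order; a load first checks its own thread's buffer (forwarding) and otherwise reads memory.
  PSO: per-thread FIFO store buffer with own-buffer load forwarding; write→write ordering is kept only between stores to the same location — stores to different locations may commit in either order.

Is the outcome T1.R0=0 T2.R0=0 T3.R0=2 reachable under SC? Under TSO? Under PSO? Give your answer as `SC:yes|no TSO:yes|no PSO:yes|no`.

outcome vector order: (T1.R0,T2.R0,T3.R0)
under SC → 0/1/1; 0/1/2; 1/0/1; 1/0/2; 1/1/1; 1/1/2; 2/0/1; 2/0/2; 2/1/1; 2/1/2
under TSO → 0/0/1; 0/0/2; 0/1/1; 0/1/2; 1/0/1; 1/0/2; 1/1/1; 1/1/2; 2/0/1; 2/0/2; 2/1/1; 2/1/2
under PSO → 0/0/1; 0/0/2; 0/1/1; 0/1/2; 1/0/1; 1/0/2; 1/1/1; 1/1/2; 2/0/1; 2/0/2; 2/1/1; 2/1/2
target 0/0/2 ∈ {TSO,PSO}

SC:no TSO:yes PSO:yes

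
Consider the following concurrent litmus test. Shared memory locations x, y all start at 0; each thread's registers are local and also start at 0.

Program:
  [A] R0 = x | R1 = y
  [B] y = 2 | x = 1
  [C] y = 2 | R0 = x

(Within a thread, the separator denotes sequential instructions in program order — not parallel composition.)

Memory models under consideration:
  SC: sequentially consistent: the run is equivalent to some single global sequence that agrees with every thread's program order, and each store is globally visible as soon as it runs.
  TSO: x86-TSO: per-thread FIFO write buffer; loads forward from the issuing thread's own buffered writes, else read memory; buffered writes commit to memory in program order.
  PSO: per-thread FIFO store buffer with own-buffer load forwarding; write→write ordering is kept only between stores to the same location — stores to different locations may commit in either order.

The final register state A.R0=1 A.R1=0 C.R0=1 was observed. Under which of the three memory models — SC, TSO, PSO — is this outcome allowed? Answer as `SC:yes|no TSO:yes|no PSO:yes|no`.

outcome vector order: (A.R0,A.R1,C.R0)
SC: 6 outcomes — {(0,0,0), (0,0,1), (0,2,0), (0,2,1), (1,2,0), (1,2,1)}
TSO: 6 outcomes — {(0,0,0), (0,0,1), (0,2,0), (0,2,1), (1,2,0), (1,2,1)}
PSO: 8 outcomes — {(0,0,0), (0,0,1), (0,2,0), (0,2,1), (1,0,0), (1,0,1), (1,2,0), (1,2,1)}
target (1,0,1) ∈ {PSO}

SC:no TSO:no PSO:yes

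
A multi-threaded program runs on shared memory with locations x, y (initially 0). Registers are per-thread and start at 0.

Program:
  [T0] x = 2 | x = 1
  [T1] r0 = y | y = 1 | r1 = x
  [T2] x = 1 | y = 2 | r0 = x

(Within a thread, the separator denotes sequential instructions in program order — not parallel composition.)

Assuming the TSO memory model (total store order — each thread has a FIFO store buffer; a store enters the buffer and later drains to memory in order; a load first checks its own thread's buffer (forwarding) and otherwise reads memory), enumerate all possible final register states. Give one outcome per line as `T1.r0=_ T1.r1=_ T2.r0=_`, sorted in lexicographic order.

T1.r0=0 T1.r1=0 T2.r0=1
T1.r0=0 T1.r1=0 T2.r0=2
T1.r0=0 T1.r1=1 T2.r0=1
T1.r0=0 T1.r1=1 T2.r0=2
T1.r0=0 T1.r1=2 T2.r0=1
T1.r0=0 T1.r1=2 T2.r0=2
T1.r0=2 T1.r1=1 T2.r0=1
T1.r0=2 T1.r1=1 T2.r0=2
T1.r0=2 T1.r1=2 T2.r0=1
T1.r0=2 T1.r1=2 T2.r0=2

outcome vector order: (T1.r0,T1.r1,T2.r0)
|TSO outcomes| = 10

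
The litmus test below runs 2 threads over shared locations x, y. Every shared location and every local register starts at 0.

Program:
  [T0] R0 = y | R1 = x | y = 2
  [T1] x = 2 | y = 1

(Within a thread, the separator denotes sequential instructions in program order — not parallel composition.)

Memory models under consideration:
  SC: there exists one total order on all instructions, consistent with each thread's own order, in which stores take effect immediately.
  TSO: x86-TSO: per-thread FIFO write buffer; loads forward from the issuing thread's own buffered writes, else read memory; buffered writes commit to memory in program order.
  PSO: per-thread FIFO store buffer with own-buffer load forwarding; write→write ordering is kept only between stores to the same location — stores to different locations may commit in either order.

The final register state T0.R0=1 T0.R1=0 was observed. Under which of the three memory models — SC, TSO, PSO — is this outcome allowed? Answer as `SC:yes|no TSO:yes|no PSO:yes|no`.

outcome vector order: (T0.R0,T0.R1)
SC (3): <0 0> <0 2> <1 2>
TSO (3): <0 0> <0 2> <1 2>
PSO (4): <0 0> <0 2> <1 0> <1 2>
target <1 0> ∈ {PSO}

SC:no TSO:no PSO:yes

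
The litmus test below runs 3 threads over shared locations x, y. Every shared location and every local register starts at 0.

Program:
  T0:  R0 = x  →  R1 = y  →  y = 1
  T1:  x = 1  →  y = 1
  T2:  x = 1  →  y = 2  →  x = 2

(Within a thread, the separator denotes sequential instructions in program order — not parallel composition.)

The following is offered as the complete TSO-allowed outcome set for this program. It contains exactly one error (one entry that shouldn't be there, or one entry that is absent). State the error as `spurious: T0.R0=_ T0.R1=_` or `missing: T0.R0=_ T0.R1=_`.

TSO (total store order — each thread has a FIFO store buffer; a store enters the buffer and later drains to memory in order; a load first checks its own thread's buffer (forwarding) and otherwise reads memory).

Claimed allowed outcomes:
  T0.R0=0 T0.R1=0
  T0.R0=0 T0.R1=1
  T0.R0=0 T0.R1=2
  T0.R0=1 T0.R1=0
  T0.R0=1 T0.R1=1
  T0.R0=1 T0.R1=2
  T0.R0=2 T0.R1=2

missing: T0.R0=2 T0.R1=1

outcome vector order: (T0.R0,T0.R1)
[TSO] allowed = {00, 01, 02, 10, 11, 12, 21, 22}
TSO∖claimed = {21}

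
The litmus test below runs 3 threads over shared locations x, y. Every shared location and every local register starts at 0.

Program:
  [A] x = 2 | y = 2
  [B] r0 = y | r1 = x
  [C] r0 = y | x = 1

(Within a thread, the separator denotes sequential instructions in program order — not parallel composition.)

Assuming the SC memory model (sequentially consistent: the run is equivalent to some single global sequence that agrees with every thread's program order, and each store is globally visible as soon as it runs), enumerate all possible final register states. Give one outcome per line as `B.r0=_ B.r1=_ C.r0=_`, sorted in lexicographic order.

B.r0=0 B.r1=0 C.r0=0
B.r0=0 B.r1=0 C.r0=2
B.r0=0 B.r1=1 C.r0=0
B.r0=0 B.r1=1 C.r0=2
B.r0=0 B.r1=2 C.r0=0
B.r0=0 B.r1=2 C.r0=2
B.r0=2 B.r1=1 C.r0=0
B.r0=2 B.r1=1 C.r0=2
B.r0=2 B.r1=2 C.r0=0
B.r0=2 B.r1=2 C.r0=2

outcome vector order: (B.r0,B.r1,C.r0)
|SC outcomes| = 10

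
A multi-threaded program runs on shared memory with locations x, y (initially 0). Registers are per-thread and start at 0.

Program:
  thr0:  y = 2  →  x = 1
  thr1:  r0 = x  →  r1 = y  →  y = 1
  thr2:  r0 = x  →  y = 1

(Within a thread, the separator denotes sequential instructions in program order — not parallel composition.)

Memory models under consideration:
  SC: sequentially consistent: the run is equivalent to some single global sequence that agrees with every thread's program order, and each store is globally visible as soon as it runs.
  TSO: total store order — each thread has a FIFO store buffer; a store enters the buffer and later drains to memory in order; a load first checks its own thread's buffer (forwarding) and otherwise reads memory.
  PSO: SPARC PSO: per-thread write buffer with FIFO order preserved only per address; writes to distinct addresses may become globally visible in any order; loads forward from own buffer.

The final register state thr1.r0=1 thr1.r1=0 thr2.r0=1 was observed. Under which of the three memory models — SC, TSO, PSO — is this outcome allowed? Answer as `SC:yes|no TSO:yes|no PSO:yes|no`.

outcome vector order: (thr1.r0,thr1.r1,thr2.r0)
under SC → 000 001 010 011 020 021 110 111 120 121
under TSO → 000 001 010 011 020 021 110 111 120 121
under PSO → 000 001 010 011 020 021 100 101 110 111 120 121
target 101 ∈ {PSO}

SC:no TSO:no PSO:yes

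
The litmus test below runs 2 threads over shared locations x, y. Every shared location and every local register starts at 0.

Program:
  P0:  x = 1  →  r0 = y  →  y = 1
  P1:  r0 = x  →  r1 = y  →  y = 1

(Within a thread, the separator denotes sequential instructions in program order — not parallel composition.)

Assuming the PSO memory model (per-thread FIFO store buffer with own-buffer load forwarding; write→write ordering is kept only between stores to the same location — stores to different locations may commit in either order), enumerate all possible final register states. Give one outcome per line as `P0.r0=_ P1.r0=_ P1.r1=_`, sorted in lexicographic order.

outcome vector order: (P0.r0,P1.r0,P1.r1)
|PSO outcomes| = 6

P0.r0=0 P1.r0=0 P1.r1=0
P0.r0=0 P1.r0=0 P1.r1=1
P0.r0=0 P1.r0=1 P1.r1=0
P0.r0=0 P1.r0=1 P1.r1=1
P0.r0=1 P1.r0=0 P1.r1=0
P0.r0=1 P1.r0=1 P1.r1=0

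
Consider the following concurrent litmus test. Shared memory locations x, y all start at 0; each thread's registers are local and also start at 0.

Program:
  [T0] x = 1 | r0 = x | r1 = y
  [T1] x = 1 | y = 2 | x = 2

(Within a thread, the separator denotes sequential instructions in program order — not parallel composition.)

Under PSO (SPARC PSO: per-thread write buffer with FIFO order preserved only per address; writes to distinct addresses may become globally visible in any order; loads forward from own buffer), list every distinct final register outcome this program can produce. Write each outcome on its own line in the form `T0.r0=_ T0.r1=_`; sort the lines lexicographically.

T0.r0=1 T0.r1=0
T0.r0=1 T0.r1=2
T0.r0=2 T0.r1=0
T0.r0=2 T0.r1=2

outcome vector order: (T0.r0,T0.r1)
|PSO outcomes| = 4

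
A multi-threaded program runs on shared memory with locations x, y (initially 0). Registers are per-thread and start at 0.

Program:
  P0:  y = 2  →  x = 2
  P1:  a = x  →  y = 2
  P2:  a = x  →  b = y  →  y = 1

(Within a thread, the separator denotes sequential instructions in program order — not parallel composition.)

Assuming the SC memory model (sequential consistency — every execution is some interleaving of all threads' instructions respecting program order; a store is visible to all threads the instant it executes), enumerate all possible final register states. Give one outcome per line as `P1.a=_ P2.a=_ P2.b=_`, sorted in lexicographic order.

outcome vector order: (P1.a,P2.a,P2.b)
|SC outcomes| = 6

P1.a=0 P2.a=0 P2.b=0
P1.a=0 P2.a=0 P2.b=2
P1.a=0 P2.a=2 P2.b=2
P1.a=2 P2.a=0 P2.b=0
P1.a=2 P2.a=0 P2.b=2
P1.a=2 P2.a=2 P2.b=2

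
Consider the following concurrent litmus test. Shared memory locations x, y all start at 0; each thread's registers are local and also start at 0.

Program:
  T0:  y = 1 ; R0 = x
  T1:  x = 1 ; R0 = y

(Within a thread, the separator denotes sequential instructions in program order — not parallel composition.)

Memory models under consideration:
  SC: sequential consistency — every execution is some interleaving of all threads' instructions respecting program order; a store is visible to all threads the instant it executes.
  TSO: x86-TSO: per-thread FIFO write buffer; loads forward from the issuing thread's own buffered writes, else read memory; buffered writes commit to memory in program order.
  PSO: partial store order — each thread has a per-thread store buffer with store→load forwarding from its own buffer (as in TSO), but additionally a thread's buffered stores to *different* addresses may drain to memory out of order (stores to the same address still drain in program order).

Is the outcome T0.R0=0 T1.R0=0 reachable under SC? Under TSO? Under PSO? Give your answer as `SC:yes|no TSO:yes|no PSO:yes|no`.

SC:no TSO:yes PSO:yes

outcome vector order: (T0.R0,T1.R0)
SC (3): 01, 10, 11
TSO (4): 00, 01, 10, 11
PSO (4): 00, 01, 10, 11
target 00 ∈ {TSO,PSO}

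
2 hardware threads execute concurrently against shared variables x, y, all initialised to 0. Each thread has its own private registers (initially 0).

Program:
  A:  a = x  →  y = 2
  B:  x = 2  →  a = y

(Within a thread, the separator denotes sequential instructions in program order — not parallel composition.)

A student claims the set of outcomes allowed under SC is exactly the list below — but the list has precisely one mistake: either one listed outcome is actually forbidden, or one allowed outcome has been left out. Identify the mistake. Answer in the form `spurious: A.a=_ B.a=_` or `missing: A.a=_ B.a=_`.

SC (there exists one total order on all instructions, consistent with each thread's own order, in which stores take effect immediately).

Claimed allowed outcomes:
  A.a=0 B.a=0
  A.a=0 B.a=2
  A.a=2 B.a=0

outcome vector order: (A.a,B.a)
SC (4): 00 02 20 22
SC∖claimed = {22}

missing: A.a=2 B.a=2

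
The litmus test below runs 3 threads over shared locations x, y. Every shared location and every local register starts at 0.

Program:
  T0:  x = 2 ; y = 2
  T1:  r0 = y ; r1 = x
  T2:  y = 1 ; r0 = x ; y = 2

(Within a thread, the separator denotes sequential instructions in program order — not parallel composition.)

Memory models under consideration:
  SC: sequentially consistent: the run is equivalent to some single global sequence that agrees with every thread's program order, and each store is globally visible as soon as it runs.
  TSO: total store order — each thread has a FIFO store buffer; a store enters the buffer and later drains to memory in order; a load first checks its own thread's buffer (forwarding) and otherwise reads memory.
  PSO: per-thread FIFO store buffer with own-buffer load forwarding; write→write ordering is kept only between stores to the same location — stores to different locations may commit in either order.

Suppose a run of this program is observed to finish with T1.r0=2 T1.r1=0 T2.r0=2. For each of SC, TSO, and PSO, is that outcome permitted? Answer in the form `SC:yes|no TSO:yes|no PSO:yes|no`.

outcome vector order: (T1.r0,T1.r1,T2.r0)
SC (11): (0,0,0) (0,0,2) (0,2,0) (0,2,2) (1,0,0) (1,0,2) (1,2,0) (1,2,2) (2,0,0) (2,2,0) (2,2,2)
TSO (11): (0,0,0) (0,0,2) (0,2,0) (0,2,2) (1,0,0) (1,0,2) (1,2,0) (1,2,2) (2,0,0) (2,2,0) (2,2,2)
PSO (12): (0,0,0) (0,0,2) (0,2,0) (0,2,2) (1,0,0) (1,0,2) (1,2,0) (1,2,2) (2,0,0) (2,0,2) (2,2,0) (2,2,2)
target (2,0,2) ∈ {PSO}

SC:no TSO:no PSO:yes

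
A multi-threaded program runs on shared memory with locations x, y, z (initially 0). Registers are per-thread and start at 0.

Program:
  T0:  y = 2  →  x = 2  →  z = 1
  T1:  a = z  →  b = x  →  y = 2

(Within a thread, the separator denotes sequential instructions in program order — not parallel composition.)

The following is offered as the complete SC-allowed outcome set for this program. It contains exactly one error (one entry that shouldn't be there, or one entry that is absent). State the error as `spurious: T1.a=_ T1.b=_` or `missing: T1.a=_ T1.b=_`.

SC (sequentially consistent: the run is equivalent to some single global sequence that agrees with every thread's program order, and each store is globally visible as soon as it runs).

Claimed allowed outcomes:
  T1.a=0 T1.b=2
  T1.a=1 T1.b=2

missing: T1.a=0 T1.b=0

outcome vector order: (T1.a,T1.b)
SC (3): <0 0>; <0 2>; <1 2>
SC∖claimed = {<0 0>}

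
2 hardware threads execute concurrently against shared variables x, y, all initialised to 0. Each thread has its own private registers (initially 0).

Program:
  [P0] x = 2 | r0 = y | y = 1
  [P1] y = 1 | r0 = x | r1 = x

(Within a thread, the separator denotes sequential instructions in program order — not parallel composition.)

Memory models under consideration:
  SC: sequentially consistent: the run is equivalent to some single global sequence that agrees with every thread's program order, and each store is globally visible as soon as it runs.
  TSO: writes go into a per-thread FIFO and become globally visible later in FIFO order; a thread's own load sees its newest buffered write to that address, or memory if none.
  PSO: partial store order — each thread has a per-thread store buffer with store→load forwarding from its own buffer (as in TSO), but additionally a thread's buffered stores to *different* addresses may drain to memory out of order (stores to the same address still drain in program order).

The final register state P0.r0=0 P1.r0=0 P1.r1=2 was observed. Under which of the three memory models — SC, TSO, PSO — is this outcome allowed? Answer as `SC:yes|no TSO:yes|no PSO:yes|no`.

SC:no TSO:yes PSO:yes

outcome vector order: (P0.r0,P1.r0,P1.r1)
SC (4): (0,2,2), (1,0,0), (1,0,2), (1,2,2)
TSO (6): (0,0,0), (0,0,2), (0,2,2), (1,0,0), (1,0,2), (1,2,2)
PSO (6): (0,0,0), (0,0,2), (0,2,2), (1,0,0), (1,0,2), (1,2,2)
target (0,0,2) ∈ {TSO,PSO}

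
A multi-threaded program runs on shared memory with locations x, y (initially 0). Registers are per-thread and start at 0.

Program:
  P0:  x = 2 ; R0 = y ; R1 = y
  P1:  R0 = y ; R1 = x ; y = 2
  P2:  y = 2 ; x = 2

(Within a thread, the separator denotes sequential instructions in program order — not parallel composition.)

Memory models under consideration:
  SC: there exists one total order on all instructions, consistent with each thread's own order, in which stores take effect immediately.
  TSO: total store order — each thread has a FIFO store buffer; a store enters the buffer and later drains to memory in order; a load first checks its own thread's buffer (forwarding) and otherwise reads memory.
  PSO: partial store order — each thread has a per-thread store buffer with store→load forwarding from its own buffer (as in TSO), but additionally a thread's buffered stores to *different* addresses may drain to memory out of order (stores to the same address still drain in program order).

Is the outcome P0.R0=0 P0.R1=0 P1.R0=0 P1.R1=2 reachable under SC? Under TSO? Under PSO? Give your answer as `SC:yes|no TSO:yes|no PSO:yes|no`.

outcome vector order: (P0.R0,P0.R1,P1.R0,P1.R1)
SC: 10 outcomes — {0/0/0/0 0/0/0/2 0/0/2/2 0/2/0/0 0/2/0/2 0/2/2/2 2/2/0/0 2/2/0/2 2/2/2/0 2/2/2/2}
TSO: 12 outcomes — {0/0/0/0 0/0/0/2 0/0/2/0 0/0/2/2 0/2/0/0 0/2/0/2 0/2/2/0 0/2/2/2 2/2/0/0 2/2/0/2 2/2/2/0 2/2/2/2}
PSO: 12 outcomes — {0/0/0/0 0/0/0/2 0/0/2/0 0/0/2/2 0/2/0/0 0/2/0/2 0/2/2/0 0/2/2/2 2/2/0/0 2/2/0/2 2/2/2/0 2/2/2/2}
target 0/0/0/2 ∈ {SC,TSO,PSO}

SC:yes TSO:yes PSO:yes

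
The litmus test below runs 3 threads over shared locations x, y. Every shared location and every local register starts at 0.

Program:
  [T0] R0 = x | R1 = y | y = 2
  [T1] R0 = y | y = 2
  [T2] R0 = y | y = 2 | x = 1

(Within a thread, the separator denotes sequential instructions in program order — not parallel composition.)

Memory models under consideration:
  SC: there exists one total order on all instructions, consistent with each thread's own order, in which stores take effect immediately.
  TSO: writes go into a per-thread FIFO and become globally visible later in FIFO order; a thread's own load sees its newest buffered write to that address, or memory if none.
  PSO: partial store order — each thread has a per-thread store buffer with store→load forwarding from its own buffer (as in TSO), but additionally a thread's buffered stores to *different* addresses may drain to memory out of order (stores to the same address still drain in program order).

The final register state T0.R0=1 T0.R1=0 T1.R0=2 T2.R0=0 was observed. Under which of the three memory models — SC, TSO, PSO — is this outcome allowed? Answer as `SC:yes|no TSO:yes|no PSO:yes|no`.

SC:no TSO:no PSO:yes

outcome vector order: (T0.R0,T0.R1,T1.R0,T2.R0)
[SC] allowed = {0000; 0002; 0020; 0022; 0200; 0202; 0220; 1200; 1202; 1220}
[TSO] allowed = {0000; 0002; 0020; 0022; 0200; 0202; 0220; 1200; 1202; 1220}
[PSO] allowed = {0000; 0002; 0020; 0022; 0200; 0202; 0220; 1000; 1020; 1200; 1202; 1220}
target 1020 ∈ {PSO}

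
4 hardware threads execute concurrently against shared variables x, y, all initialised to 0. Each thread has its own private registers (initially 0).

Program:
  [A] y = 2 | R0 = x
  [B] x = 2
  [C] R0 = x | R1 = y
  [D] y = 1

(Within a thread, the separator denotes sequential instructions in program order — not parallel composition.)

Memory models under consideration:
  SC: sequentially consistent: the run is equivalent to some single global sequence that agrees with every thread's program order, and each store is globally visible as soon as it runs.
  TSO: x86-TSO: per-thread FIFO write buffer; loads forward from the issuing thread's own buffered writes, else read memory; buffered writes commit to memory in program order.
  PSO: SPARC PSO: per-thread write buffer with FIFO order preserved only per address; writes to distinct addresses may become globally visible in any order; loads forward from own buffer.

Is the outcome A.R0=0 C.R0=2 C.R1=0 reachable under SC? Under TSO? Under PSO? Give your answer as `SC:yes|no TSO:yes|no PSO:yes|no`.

SC:no TSO:yes PSO:yes

outcome vector order: (A.R0,C.R0,C.R1)
[SC] allowed = {000 001 002 021 022 200 201 202 220 221 222}
[TSO] allowed = {000 001 002 020 021 022 200 201 202 220 221 222}
[PSO] allowed = {000 001 002 020 021 022 200 201 202 220 221 222}
target 020 ∈ {TSO,PSO}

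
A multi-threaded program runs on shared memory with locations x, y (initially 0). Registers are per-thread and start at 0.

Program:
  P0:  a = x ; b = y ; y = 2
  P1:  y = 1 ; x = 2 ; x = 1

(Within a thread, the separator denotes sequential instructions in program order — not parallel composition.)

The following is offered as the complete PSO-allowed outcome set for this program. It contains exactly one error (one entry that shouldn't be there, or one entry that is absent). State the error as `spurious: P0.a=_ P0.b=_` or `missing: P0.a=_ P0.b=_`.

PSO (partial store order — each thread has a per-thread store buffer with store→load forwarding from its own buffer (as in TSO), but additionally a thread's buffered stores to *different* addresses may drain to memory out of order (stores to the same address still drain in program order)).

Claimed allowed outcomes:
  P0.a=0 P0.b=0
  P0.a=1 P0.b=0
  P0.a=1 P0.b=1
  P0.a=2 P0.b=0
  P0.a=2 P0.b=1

outcome vector order: (P0.a,P0.b)
PSO: 6 outcomes — {<0 0> <0 1> <1 0> <1 1> <2 0> <2 1>}
PSO∖claimed = {<0 1>}

missing: P0.a=0 P0.b=1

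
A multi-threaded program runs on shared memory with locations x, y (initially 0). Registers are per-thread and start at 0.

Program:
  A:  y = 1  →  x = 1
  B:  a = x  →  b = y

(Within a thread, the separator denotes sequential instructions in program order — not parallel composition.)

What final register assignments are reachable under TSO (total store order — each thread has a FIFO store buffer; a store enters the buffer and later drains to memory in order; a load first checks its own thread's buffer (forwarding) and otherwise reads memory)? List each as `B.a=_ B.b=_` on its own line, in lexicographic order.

B.a=0 B.b=0
B.a=0 B.b=1
B.a=1 B.b=1

outcome vector order: (B.a,B.b)
|TSO outcomes| = 3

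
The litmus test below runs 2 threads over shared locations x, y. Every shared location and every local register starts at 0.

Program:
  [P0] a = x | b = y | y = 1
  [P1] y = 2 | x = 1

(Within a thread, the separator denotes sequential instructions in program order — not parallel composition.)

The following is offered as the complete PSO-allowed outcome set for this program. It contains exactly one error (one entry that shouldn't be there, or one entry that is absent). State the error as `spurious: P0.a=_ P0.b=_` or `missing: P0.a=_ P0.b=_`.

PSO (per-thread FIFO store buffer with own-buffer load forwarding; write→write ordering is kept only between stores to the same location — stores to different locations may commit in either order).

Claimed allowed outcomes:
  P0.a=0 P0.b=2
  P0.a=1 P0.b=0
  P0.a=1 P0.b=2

outcome vector order: (P0.a,P0.b)
PSO (4): (0,0), (0,2), (1,0), (1,2)
PSO∖claimed = {(0,0)}

missing: P0.a=0 P0.b=0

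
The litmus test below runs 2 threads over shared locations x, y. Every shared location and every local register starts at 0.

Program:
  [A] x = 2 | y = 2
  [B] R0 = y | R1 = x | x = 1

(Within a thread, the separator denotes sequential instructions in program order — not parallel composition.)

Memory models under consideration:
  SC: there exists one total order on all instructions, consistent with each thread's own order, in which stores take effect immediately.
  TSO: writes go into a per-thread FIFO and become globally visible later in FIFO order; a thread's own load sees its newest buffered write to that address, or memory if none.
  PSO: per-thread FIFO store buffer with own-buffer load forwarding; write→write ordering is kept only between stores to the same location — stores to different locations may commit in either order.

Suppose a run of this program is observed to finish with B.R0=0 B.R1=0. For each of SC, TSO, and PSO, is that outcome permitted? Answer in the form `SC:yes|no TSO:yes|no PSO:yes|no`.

SC:yes TSO:yes PSO:yes

outcome vector order: (B.R0,B.R1)
SC (3): 0/0 0/2 2/2
TSO (3): 0/0 0/2 2/2
PSO (4): 0/0 0/2 2/0 2/2
target 0/0 ∈ {SC,TSO,PSO}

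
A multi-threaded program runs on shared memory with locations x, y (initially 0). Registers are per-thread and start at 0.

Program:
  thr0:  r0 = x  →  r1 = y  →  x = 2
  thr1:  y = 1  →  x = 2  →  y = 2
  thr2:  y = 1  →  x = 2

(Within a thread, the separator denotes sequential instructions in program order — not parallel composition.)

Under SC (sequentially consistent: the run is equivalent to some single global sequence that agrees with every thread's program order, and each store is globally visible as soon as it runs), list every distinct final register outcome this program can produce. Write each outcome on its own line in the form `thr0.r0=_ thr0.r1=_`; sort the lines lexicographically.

thr0.r0=0 thr0.r1=0
thr0.r0=0 thr0.r1=1
thr0.r0=0 thr0.r1=2
thr0.r0=2 thr0.r1=1
thr0.r0=2 thr0.r1=2

outcome vector order: (thr0.r0,thr0.r1)
|SC outcomes| = 5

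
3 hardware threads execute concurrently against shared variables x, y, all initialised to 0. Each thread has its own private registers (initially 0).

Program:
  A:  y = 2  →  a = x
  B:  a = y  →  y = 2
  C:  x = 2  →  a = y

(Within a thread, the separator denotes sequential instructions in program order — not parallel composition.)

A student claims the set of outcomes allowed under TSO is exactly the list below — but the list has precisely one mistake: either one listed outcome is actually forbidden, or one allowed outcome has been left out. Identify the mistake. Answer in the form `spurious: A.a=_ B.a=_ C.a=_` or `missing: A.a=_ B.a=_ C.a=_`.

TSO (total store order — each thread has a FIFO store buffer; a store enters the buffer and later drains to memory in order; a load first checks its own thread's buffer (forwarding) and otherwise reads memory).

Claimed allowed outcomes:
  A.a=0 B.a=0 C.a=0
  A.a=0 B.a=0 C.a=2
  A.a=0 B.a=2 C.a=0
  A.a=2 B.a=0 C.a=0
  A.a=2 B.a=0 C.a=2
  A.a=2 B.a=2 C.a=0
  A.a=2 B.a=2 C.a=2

missing: A.a=0 B.a=2 C.a=2

outcome vector order: (A.a,B.a,C.a)
under TSO → 0/0/0, 0/0/2, 0/2/0, 0/2/2, 2/0/0, 2/0/2, 2/2/0, 2/2/2
TSO∖claimed = {0/2/2}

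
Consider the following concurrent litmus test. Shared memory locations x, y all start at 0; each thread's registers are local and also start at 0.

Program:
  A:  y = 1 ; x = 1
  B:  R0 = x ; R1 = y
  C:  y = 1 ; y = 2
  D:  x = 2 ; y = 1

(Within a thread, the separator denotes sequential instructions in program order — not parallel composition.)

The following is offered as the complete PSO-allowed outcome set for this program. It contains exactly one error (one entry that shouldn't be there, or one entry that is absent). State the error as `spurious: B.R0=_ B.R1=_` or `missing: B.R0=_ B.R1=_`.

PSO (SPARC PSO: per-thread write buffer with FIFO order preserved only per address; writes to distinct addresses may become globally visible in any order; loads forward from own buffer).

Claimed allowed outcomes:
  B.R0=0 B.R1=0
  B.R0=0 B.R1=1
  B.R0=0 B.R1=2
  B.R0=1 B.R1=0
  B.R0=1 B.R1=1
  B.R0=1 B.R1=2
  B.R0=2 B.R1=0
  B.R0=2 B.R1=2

outcome vector order: (B.R0,B.R1)
PSO (9): <0 0>, <0 1>, <0 2>, <1 0>, <1 1>, <1 2>, <2 0>, <2 1>, <2 2>
PSO∖claimed = {<2 1>}

missing: B.R0=2 B.R1=1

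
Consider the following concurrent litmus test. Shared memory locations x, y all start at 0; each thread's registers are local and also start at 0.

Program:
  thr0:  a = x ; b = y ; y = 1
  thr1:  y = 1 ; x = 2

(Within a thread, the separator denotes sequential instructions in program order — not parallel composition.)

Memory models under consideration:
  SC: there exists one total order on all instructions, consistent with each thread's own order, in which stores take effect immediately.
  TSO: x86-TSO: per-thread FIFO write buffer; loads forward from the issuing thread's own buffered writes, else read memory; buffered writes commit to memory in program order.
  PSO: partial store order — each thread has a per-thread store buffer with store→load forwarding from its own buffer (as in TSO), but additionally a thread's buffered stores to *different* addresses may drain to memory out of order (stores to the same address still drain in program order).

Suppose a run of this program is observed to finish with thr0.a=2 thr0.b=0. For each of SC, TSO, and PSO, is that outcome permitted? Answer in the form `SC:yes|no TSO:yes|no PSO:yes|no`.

SC:no TSO:no PSO:yes

outcome vector order: (thr0.a,thr0.b)
SC (3): 00, 01, 21
TSO (3): 00, 01, 21
PSO (4): 00, 01, 20, 21
target 20 ∈ {PSO}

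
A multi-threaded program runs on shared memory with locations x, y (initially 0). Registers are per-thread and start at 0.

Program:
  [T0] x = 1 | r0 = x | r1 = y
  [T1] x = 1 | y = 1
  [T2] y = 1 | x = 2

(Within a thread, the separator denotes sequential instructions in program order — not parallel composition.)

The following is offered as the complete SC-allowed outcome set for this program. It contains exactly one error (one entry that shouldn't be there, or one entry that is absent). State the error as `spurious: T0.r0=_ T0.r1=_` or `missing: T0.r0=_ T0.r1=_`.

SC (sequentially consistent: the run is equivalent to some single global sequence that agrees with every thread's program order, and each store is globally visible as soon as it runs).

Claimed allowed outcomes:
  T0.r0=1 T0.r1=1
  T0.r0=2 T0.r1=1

outcome vector order: (T0.r0,T0.r1)
under SC → (1,0), (1,1), (2,1)
SC∖claimed = {(1,0)}

missing: T0.r0=1 T0.r1=0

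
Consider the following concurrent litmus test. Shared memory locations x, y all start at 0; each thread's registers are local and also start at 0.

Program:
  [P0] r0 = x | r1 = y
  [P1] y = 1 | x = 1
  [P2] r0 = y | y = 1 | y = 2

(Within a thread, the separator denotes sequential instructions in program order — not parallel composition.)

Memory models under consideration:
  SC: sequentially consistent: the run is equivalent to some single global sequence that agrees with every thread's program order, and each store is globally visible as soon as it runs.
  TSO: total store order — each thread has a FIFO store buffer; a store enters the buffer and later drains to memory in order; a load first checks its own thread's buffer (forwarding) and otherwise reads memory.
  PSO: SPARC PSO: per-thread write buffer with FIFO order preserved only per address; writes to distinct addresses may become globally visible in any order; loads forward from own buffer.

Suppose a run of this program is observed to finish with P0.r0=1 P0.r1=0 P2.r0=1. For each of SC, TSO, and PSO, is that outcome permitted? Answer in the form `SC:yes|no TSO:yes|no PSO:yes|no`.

SC:no TSO:no PSO:yes

outcome vector order: (P0.r0,P0.r1,P2.r0)
under SC → 0/0/0 0/0/1 0/1/0 0/1/1 0/2/0 0/2/1 1/1/0 1/1/1 1/2/0 1/2/1
under TSO → 0/0/0 0/0/1 0/1/0 0/1/1 0/2/0 0/2/1 1/1/0 1/1/1 1/2/0 1/2/1
under PSO → 0/0/0 0/0/1 0/1/0 0/1/1 0/2/0 0/2/1 1/0/0 1/0/1 1/1/0 1/1/1 1/2/0 1/2/1
target 1/0/1 ∈ {PSO}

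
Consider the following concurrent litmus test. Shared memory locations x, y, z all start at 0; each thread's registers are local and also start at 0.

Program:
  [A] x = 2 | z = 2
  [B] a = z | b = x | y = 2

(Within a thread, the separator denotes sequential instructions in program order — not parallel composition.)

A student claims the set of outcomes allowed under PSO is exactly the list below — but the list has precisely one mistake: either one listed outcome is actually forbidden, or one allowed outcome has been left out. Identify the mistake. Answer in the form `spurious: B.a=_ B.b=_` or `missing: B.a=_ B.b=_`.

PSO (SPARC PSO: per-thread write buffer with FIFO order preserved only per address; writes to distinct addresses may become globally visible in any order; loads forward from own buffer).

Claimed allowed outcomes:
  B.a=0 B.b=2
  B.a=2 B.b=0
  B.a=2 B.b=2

outcome vector order: (B.a,B.b)
PSO: 4 outcomes — {0/0, 0/2, 2/0, 2/2}
PSO∖claimed = {0/0}

missing: B.a=0 B.b=0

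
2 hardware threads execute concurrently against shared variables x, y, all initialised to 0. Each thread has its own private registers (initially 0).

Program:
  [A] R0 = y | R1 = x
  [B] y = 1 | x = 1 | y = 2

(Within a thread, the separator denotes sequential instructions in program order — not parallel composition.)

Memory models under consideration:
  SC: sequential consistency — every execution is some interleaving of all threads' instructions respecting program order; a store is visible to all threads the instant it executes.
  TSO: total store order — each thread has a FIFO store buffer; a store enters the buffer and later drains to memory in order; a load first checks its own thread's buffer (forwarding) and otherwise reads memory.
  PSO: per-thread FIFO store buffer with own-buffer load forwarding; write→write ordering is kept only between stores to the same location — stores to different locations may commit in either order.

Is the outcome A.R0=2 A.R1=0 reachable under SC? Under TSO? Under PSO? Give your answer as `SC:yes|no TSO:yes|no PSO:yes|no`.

SC:no TSO:no PSO:yes

outcome vector order: (A.R0,A.R1)
SC: 5 outcomes — {00, 01, 10, 11, 21}
TSO: 5 outcomes — {00, 01, 10, 11, 21}
PSO: 6 outcomes — {00, 01, 10, 11, 20, 21}
target 20 ∈ {PSO}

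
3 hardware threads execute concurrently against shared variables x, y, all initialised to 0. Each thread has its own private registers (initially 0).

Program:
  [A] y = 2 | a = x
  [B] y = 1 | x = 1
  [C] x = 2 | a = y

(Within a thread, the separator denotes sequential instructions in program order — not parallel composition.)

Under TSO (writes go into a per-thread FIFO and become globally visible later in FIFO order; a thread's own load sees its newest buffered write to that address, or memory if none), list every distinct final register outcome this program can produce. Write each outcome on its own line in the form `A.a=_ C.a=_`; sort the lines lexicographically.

A.a=0 C.a=0
A.a=0 C.a=1
A.a=0 C.a=2
A.a=1 C.a=0
A.a=1 C.a=1
A.a=1 C.a=2
A.a=2 C.a=0
A.a=2 C.a=1
A.a=2 C.a=2

outcome vector order: (A.a,C.a)
|TSO outcomes| = 9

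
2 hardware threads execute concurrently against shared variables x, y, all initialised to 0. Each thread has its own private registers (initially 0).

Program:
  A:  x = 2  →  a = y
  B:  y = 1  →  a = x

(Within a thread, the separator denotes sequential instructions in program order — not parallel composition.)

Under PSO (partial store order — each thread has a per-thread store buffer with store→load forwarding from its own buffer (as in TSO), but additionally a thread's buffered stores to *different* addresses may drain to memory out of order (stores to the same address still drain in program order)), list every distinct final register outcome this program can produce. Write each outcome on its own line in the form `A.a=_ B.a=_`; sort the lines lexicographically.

outcome vector order: (A.a,B.a)
|PSO outcomes| = 4

A.a=0 B.a=0
A.a=0 B.a=2
A.a=1 B.a=0
A.a=1 B.a=2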